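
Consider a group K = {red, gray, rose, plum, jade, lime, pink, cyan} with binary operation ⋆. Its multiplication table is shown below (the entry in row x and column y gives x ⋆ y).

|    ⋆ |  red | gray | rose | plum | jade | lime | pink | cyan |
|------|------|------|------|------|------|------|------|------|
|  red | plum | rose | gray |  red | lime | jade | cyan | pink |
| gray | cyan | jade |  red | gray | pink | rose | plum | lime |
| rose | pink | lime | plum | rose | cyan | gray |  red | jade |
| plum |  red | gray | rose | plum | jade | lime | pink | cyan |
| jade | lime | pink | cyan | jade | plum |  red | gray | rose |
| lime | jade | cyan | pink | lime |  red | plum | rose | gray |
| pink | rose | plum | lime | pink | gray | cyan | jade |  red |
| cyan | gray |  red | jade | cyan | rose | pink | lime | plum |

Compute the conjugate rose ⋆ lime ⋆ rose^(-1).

The identity is plum. In row rose, the entry plum sits in column rose, so rose^(-1) = rose.
rose ⋆ lime = gray
gray ⋆ rose = red

red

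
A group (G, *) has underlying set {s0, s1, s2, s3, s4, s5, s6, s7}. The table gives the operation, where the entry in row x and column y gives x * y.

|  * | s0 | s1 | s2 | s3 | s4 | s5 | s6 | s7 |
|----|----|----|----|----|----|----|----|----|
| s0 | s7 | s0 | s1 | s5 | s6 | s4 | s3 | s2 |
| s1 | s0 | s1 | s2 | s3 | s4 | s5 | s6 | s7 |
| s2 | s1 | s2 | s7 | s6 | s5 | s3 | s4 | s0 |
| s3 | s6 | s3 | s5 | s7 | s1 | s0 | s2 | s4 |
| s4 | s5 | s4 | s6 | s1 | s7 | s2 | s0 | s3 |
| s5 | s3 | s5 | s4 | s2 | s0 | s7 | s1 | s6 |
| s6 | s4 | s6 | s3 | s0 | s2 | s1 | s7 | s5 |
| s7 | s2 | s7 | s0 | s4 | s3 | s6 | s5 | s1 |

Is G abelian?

s3 * s0 = s6 but s0 * s3 = s5.
Since s3 and s0 do not commute, G is not abelian.

No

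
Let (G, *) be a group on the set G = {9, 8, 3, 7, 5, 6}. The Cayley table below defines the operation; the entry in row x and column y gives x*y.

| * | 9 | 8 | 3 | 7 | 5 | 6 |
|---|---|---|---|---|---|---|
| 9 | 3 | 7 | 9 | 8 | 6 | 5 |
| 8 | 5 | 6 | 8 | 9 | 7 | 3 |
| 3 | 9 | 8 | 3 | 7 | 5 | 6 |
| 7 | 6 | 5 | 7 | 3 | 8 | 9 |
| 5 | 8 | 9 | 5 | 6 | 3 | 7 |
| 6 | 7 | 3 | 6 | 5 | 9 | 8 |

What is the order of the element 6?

The identity element is 3 (its row matches the header).
6^1 = 6
6^2 = 6*6 = 8
6^3 = 8*6 = 3
The first power of 6 equal to the identity is 6^3, so ord(6) = 3.
(Structurally, G here is isomorphic to the symmetric group S_3.)

3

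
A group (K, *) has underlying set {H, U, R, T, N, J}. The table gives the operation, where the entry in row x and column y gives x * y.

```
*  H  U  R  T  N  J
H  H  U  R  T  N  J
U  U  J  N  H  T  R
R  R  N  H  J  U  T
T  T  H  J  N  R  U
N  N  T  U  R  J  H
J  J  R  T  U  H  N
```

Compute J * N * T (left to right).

T

J * N = H
H * T = T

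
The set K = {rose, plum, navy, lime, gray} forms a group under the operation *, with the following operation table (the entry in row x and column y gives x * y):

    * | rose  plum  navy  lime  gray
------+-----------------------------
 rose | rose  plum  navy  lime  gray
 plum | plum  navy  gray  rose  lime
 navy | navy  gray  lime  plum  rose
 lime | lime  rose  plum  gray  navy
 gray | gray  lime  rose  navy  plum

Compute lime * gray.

Read row lime, column gray: lime * gray = navy.

navy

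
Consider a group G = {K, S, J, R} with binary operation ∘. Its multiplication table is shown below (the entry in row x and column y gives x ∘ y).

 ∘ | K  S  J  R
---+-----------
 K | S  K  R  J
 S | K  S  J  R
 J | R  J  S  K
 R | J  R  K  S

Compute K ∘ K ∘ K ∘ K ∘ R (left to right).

K ∘ K = S
S ∘ K = K
K ∘ K = S
S ∘ R = R

R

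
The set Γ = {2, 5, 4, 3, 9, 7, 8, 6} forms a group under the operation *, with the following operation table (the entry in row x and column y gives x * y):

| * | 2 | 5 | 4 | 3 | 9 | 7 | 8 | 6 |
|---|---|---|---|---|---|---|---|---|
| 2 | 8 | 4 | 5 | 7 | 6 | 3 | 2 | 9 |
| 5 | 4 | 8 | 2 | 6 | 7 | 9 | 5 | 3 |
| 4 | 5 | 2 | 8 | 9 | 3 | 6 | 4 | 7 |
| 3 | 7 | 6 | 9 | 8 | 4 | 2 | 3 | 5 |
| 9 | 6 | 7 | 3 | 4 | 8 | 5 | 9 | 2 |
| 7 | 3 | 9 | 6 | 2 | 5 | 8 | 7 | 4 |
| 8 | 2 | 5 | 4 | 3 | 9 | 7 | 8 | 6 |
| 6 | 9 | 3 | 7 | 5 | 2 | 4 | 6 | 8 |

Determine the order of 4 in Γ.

The identity element is 8 (its row matches the header).
4^1 = 4
4^2 = 4 * 4 = 8
The first power of 4 equal to the identity is 4^2, so ord(4) = 2.

2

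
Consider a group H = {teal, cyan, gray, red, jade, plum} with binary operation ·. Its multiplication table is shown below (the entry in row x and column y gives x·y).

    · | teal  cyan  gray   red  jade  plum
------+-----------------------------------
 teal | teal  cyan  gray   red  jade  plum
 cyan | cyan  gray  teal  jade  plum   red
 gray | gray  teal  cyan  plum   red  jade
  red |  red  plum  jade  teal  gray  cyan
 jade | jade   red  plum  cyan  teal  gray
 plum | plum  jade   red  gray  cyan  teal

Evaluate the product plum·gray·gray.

plum·gray = red
red·gray = jade
(Structurally, H here is isomorphic to the symmetric group S_3.)

jade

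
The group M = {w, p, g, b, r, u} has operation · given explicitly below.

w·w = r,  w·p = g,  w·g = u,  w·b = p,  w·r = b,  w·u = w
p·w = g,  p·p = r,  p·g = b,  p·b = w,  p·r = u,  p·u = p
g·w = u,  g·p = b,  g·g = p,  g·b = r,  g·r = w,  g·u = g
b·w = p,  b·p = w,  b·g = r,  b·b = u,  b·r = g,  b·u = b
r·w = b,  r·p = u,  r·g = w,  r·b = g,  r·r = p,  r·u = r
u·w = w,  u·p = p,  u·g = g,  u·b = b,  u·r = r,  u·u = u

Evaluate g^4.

r

g^1 = g
g^2 = g·g = p
g^3 = p·g = b
g^4 = b·g = r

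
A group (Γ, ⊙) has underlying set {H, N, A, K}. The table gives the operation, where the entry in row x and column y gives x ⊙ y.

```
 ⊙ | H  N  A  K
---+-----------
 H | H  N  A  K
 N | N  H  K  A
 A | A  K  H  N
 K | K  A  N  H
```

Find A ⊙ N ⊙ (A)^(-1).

The identity is H. In row A, the entry H sits in column A, so A^(-1) = A.
A ⊙ N = K
K ⊙ A = N

N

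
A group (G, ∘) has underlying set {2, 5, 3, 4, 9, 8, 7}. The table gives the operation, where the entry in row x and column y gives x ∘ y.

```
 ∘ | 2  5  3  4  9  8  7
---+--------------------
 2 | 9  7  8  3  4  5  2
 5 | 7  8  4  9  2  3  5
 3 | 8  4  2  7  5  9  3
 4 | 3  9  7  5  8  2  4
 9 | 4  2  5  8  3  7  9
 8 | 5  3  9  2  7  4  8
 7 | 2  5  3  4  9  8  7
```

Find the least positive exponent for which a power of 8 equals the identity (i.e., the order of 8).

The identity element is 7 (its row matches the header).
8^1 = 8
8^2 = 8 ∘ 8 = 4
8^3 = 4 ∘ 8 = 2
8^4 = 2 ∘ 8 = 5
8^5 = 5 ∘ 8 = 3
8^6 = 3 ∘ 8 = 9
8^7 = 9 ∘ 8 = 7
The first power of 8 equal to the identity is 8^7, so ord(8) = 7.
(Structurally, G here is isomorphic to the cyclic group Z_7.)

7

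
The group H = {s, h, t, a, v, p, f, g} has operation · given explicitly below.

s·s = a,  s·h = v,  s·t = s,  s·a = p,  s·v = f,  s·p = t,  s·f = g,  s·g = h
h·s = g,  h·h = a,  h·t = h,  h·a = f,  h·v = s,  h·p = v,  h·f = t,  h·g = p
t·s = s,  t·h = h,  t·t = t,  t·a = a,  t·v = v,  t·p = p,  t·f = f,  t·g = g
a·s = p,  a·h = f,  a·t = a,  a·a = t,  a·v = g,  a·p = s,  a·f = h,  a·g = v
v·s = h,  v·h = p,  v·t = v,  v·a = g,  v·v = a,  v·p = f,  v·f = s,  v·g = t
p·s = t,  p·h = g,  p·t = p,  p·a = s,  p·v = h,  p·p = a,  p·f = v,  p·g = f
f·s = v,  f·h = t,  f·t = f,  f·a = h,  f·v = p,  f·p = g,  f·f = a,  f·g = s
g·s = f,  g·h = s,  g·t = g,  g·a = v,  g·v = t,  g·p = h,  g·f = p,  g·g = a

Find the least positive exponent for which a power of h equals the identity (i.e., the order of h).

The identity element is t (its row matches the header).
h^1 = h
h^2 = h·h = a
h^3 = a·h = f
h^4 = f·h = t
The first power of h equal to the identity is h^4, so ord(h) = 4.

4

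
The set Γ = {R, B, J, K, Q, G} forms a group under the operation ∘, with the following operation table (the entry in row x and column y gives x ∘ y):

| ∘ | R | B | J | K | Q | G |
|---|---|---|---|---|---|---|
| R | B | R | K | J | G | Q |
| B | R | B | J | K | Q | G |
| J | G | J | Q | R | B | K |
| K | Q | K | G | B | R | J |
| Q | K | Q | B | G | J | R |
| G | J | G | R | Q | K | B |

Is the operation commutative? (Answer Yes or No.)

No

J ∘ G = K but G ∘ J = R.
Since J and G do not commute, Γ is not abelian.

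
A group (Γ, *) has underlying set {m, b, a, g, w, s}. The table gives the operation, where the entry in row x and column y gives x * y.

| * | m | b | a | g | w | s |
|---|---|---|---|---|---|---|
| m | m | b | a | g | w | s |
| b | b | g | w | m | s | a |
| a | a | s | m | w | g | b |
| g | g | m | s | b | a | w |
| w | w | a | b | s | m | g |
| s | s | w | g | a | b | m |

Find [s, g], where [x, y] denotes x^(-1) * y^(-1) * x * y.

b

Identity is m; from the table s^(-1) = s and g^(-1) = b.
s * b = w
w * s = g
g * g = b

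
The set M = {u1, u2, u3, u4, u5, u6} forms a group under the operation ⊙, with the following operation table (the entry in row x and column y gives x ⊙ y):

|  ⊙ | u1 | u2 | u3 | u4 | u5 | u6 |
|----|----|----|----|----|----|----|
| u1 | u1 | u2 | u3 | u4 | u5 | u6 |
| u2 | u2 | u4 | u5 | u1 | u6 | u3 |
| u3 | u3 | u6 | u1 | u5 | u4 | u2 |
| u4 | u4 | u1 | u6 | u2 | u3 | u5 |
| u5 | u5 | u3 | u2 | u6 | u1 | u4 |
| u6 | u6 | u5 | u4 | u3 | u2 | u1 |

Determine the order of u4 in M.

The identity element is u1 (its row matches the header).
u4^1 = u4
u4^2 = u4 ⊙ u4 = u2
u4^3 = u2 ⊙ u4 = u1
The first power of u4 equal to the identity is u4^3, so ord(u4) = 3.
(Structurally, M here is isomorphic to the symmetric group S_3.)

3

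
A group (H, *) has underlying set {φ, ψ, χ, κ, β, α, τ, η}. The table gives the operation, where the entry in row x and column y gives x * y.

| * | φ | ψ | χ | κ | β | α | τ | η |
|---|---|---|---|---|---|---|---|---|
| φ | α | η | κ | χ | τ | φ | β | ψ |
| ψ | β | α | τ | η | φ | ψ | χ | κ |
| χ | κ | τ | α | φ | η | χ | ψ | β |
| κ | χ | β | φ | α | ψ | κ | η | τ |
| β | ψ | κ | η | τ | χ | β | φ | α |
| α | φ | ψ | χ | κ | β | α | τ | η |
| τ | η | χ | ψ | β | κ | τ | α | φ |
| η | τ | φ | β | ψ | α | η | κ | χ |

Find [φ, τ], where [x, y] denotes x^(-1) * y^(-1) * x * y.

Identity is α; from the table φ^(-1) = φ and τ^(-1) = τ.
φ * τ = β
β * φ = ψ
ψ * τ = χ

χ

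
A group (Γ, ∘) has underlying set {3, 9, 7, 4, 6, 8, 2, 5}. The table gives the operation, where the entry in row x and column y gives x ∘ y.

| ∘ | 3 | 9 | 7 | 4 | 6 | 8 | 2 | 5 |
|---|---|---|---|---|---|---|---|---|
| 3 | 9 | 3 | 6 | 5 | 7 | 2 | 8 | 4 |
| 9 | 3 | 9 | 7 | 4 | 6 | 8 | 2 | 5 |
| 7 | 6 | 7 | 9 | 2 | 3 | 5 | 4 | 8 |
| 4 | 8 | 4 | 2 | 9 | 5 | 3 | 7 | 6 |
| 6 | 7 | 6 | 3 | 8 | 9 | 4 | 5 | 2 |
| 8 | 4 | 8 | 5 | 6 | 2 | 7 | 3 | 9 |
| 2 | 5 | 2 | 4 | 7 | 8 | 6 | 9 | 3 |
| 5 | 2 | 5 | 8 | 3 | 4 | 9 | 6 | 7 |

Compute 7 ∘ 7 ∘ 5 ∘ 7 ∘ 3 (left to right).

4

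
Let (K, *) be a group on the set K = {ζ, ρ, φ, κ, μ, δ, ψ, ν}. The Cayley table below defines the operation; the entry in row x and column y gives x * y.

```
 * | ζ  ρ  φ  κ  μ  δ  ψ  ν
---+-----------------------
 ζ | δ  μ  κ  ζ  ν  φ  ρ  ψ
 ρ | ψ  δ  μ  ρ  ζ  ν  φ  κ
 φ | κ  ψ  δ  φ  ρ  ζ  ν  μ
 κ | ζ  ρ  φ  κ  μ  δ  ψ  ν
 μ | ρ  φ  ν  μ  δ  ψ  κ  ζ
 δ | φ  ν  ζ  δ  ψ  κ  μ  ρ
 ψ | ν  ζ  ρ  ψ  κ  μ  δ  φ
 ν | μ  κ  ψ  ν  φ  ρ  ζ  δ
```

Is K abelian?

No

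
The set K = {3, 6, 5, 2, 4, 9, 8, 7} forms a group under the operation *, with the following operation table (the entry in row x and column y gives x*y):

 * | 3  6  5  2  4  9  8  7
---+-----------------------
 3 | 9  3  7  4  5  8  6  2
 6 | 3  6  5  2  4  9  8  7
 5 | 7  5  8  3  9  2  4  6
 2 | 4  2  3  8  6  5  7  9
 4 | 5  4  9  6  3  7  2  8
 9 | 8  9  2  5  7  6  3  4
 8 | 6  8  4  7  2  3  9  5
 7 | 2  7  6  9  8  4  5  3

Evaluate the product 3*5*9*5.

9

3*5 = 7
7*9 = 4
4*5 = 9
(Structurally, K here is isomorphic to the cyclic group Z_8.)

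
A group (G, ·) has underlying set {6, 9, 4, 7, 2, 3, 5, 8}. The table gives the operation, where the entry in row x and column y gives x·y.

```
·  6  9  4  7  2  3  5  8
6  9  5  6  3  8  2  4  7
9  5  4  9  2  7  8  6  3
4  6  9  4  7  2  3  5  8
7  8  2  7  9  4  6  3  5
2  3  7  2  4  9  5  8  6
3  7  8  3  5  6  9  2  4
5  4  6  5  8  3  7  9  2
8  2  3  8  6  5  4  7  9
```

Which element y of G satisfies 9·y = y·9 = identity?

First locate the identity: row 4 matches the header, so 4 is the identity.
Scan row 9 for 4: 9·9 = 4. Hence 9^(-1) = 9.

9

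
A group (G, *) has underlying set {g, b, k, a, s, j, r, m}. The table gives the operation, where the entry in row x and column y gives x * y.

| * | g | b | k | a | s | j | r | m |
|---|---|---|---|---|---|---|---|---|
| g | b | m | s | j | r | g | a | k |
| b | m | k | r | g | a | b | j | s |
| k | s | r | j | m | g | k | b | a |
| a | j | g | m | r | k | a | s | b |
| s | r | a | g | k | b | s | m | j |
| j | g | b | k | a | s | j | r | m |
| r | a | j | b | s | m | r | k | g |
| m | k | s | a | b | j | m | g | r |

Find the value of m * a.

b

Read row m, column a: m * a = b.
(Structurally, G here is isomorphic to the cyclic group Z_8.)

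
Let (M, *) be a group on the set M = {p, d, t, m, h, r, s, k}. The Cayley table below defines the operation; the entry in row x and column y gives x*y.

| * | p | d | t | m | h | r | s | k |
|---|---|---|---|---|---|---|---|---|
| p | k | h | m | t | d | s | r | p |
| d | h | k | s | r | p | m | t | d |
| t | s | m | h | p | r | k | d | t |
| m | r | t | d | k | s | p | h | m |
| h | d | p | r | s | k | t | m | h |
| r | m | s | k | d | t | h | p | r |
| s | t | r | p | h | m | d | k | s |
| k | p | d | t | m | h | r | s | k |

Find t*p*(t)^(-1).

d

The identity is k. In row t, the entry k sits in column r, so t^(-1) = r.
t*p = s
s*r = d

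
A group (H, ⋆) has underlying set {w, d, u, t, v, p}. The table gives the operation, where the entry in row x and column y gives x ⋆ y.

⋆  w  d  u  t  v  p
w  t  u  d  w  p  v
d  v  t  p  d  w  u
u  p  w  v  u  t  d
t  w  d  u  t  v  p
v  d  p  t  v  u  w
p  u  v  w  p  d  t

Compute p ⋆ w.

u

Read row p, column w: p ⋆ w = u.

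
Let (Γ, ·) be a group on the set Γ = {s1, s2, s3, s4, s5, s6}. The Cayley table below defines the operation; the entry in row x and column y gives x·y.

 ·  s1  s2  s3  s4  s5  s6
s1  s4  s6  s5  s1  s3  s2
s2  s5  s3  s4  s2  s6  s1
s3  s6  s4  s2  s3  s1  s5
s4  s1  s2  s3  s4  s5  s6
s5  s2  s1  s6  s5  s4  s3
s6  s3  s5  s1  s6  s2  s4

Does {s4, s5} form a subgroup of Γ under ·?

Yes

{s4, s5} contains the identity s4.
Checking products: every product of two elements of {s4, s5} (read from the table) lies in {s4, s5}, so the set is closed.
In a finite group, a nonempty closed subset is a subgroup. So {s4, s5} ≤ Γ.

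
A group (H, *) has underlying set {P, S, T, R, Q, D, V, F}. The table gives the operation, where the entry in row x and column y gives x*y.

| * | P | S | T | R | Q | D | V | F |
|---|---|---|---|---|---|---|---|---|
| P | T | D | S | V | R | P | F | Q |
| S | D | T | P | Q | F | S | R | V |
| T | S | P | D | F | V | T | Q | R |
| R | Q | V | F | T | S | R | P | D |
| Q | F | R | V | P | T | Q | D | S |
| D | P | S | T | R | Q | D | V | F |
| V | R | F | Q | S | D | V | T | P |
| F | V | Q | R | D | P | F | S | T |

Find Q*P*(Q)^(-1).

S

The identity is D. In row Q, the entry D sits in column V, so Q^(-1) = V.
Q*P = F
F*V = S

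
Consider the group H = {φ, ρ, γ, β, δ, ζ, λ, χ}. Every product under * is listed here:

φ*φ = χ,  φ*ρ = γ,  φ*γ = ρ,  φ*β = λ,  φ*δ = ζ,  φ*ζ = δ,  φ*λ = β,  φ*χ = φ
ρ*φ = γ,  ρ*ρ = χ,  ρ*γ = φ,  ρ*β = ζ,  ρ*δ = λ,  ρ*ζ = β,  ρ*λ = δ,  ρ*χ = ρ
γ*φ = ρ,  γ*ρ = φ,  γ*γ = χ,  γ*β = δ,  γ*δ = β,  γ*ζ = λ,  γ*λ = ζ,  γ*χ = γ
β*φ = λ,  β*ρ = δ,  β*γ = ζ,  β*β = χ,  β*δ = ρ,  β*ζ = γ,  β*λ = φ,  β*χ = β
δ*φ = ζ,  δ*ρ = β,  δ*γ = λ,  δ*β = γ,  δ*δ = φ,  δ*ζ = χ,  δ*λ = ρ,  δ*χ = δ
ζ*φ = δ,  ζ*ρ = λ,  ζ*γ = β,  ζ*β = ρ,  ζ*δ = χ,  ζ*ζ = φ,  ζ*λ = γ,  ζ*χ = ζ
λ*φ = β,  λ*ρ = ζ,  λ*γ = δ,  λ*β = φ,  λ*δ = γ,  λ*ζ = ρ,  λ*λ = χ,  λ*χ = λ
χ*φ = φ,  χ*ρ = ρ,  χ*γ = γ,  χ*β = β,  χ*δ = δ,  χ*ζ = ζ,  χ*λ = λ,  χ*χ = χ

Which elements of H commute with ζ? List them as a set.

{δ, ζ, φ, χ}

Compare row ζ with column ζ entry by entry.
δ*ζ = χ = ζ*δ, so δ commutes with ζ.
λ*ζ = ρ but ζ*λ = γ, so λ does not.
Collecting the elements that commute with ζ: C(ζ) = {δ, ζ, φ, χ}.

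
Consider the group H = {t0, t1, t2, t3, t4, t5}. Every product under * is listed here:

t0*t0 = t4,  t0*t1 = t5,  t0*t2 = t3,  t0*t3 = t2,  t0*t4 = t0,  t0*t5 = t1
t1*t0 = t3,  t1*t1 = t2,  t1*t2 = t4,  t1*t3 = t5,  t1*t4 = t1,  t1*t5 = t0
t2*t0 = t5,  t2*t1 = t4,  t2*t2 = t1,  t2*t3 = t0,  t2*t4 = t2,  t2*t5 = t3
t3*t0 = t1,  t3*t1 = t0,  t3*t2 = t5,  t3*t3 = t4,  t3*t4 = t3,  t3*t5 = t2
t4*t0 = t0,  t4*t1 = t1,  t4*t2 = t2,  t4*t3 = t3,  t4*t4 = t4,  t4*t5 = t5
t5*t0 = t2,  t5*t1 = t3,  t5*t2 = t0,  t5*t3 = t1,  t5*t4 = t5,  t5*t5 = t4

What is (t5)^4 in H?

t4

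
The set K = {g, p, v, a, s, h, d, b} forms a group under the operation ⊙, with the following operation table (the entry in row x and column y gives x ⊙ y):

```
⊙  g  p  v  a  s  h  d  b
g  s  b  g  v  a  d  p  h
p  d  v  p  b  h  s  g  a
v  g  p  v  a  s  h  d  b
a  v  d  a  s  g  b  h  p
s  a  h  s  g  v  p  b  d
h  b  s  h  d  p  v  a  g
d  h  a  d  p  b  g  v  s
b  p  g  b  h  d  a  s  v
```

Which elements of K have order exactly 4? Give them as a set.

{a, g}

Identity is v. Compute the order of each non-identity element by repeated multiplication:
  g: g → s → a → v  (order 4)
  p: p → v  (order 2)
  a: a → s → g → v  (order 4)
  s: s → v  (order 2)
  h: h → v  (order 2)
  d: d → v  (order 2)
  b: b → v  (order 2)
Elements of order 4: {a, g}.
(Structurally, K here is isomorphic to the dihedral group D_4.)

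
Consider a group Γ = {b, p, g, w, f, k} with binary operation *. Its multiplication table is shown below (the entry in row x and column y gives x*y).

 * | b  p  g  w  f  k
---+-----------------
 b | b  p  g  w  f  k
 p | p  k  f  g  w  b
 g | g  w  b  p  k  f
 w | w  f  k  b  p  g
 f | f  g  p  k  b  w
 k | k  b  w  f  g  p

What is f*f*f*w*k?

f*f = b
b*f = f
f*w = k
k*k = p
(Structurally, Γ here is isomorphic to the symmetric group S_3.)

p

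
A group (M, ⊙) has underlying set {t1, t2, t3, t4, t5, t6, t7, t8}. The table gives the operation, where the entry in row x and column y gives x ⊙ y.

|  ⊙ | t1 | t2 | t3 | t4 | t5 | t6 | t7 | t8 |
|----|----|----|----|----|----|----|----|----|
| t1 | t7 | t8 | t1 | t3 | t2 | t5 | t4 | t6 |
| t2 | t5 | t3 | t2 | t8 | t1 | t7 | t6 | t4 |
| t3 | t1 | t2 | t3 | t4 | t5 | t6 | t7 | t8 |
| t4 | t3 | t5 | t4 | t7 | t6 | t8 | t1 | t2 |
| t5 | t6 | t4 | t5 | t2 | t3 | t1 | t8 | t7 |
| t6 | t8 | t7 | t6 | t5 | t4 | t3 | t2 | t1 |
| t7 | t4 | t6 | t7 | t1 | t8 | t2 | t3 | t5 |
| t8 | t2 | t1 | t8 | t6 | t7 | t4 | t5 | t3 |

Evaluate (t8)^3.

t8

t8^1 = t8
t8^2 = t8 ⊙ t8 = t3
t8^3 = t3 ⊙ t8 = t8
(Structurally, M here is isomorphic to the dihedral group D_4.)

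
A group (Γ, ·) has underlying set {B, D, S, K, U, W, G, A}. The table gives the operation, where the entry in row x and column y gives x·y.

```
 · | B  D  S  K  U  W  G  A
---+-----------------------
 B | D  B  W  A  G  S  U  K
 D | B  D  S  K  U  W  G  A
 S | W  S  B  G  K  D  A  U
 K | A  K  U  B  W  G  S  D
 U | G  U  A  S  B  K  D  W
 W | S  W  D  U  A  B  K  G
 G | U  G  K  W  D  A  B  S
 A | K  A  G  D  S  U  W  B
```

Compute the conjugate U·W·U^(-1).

The identity is D. In row U, the entry D sits in column G, so U^(-1) = G.
U·W = K
K·G = S

S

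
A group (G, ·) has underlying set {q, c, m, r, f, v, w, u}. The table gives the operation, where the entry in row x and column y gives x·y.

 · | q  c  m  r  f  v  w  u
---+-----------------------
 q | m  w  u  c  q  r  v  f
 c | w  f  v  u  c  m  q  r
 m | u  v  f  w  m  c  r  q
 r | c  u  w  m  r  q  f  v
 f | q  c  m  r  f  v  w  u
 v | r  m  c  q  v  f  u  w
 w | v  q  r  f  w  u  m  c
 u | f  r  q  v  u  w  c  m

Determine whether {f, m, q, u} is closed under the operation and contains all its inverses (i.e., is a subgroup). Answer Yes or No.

{f, m, q, u} contains the identity f.
Checking products: every product of two elements of {f, m, q, u} (read from the table) lies in {f, m, q, u}, so the set is closed.
In a finite group, a nonempty closed subset is a subgroup. So {f, m, q, u} ≤ G.

Yes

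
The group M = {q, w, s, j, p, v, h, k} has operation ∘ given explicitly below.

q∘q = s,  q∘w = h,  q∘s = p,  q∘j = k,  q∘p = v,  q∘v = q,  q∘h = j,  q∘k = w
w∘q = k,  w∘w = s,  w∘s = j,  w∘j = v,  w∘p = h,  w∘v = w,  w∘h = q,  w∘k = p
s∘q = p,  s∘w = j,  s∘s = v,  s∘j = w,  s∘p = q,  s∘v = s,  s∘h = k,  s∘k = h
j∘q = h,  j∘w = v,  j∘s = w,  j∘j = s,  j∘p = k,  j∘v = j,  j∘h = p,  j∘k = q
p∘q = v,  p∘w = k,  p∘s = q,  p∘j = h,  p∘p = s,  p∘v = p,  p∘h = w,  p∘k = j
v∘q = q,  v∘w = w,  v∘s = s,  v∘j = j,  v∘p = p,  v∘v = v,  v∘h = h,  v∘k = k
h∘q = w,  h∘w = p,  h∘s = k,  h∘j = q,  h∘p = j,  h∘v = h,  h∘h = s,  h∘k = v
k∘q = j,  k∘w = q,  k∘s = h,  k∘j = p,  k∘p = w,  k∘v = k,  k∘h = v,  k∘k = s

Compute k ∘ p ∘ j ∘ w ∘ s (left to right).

k ∘ p = w
w ∘ j = v
v ∘ w = w
w ∘ s = j

j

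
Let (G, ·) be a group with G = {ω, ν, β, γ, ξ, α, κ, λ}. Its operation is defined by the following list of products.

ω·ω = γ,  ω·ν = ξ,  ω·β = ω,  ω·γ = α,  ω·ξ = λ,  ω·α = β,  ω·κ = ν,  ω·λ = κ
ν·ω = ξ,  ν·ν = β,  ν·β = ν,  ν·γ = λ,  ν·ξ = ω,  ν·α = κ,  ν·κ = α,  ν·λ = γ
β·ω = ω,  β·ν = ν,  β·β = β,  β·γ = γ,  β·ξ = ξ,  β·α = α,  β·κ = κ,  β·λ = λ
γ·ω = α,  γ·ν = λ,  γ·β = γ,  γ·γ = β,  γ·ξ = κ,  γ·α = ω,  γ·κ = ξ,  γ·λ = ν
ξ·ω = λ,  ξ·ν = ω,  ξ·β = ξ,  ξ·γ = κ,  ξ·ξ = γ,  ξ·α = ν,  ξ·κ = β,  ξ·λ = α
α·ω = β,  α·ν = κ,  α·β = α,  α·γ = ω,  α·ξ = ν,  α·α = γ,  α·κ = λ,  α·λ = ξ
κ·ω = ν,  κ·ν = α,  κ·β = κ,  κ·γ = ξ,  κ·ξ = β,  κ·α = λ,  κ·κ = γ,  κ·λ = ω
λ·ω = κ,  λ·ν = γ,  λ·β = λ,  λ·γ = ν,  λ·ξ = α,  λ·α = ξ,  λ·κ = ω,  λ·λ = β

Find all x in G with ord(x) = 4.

Identity is β. Compute the order of each non-identity element by repeated multiplication:
  ω: ω → γ → α → β  (order 4)
  ν: ν → β  (order 2)
  γ: γ → β  (order 2)
  ξ: ξ → γ → κ → β  (order 4)
  α: α → γ → ω → β  (order 4)
  κ: κ → γ → ξ → β  (order 4)
  λ: λ → β  (order 2)
Elements of order 4: {α, κ, ξ, ω}.

{α, κ, ξ, ω}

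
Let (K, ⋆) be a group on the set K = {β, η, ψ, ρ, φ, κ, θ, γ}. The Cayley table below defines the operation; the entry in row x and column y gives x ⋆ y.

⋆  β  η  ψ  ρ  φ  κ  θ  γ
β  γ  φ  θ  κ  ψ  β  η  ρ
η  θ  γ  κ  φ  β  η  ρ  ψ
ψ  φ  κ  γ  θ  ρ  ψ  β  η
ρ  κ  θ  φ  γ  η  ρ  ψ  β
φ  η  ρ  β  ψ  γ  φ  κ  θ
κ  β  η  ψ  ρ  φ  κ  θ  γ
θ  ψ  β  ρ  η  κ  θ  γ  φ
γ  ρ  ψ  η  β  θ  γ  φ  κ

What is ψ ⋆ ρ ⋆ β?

ψ

ψ ⋆ ρ = θ
θ ⋆ β = ψ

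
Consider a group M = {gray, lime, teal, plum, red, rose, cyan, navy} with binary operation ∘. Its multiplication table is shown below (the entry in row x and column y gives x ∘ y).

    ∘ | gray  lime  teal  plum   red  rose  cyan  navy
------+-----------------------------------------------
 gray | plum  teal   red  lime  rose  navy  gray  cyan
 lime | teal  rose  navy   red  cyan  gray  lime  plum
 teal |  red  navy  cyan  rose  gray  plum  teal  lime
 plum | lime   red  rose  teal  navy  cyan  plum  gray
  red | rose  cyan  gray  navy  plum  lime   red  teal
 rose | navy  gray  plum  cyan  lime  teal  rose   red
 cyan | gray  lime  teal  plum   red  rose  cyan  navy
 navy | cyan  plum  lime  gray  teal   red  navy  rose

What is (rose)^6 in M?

teal

rose^1 = rose
rose^2 = rose ∘ rose = teal
rose^3 = teal ∘ rose = plum
rose^4 = plum ∘ rose = cyan
rose^5 = cyan ∘ rose = rose
rose^6 = rose ∘ rose = teal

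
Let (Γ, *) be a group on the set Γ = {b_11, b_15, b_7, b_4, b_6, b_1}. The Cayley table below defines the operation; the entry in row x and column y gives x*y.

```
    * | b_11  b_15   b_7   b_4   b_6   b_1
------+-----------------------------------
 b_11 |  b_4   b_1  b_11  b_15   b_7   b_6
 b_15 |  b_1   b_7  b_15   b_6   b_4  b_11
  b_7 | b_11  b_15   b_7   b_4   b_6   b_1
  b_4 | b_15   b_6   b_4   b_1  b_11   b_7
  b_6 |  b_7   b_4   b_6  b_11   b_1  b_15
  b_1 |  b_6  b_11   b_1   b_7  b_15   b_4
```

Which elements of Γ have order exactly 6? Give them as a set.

{b_11, b_6}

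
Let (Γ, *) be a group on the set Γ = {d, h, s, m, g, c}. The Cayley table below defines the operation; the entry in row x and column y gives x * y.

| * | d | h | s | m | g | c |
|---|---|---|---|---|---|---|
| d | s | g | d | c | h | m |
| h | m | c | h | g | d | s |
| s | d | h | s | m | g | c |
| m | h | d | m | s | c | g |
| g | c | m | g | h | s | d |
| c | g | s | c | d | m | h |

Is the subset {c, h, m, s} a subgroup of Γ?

c * m = d, which is not in {c, h, m, s}.
The subset is not closed under *, so it is not a subgroup.

No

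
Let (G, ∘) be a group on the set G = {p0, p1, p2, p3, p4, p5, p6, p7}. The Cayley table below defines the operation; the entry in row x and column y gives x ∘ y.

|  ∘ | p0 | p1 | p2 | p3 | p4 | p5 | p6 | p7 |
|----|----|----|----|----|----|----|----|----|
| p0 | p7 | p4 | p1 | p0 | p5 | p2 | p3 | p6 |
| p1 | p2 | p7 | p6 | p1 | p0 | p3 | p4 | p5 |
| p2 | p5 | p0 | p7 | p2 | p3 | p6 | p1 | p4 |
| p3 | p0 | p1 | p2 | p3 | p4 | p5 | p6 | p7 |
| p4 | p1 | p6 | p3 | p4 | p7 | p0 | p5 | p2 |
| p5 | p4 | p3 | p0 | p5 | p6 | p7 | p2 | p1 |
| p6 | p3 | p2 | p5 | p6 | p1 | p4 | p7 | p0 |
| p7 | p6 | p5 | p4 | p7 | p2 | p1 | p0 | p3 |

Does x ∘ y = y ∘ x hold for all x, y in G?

No

p4 ∘ p1 = p6 but p1 ∘ p4 = p0.
Since p4 and p1 do not commute, G is not abelian.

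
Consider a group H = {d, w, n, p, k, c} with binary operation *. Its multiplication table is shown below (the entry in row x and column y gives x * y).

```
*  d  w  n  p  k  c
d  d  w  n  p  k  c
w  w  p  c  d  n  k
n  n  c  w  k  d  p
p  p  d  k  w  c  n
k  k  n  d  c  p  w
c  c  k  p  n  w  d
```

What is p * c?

Read row p, column c: p * c = n.

n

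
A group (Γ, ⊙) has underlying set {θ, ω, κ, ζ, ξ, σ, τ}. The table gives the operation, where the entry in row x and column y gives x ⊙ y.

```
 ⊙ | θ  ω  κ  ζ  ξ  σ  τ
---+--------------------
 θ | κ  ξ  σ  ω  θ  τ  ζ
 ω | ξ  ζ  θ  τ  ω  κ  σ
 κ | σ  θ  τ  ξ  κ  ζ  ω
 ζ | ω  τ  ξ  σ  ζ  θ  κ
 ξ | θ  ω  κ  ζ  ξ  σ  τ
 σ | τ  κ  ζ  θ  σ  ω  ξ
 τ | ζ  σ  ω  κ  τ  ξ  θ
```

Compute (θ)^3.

σ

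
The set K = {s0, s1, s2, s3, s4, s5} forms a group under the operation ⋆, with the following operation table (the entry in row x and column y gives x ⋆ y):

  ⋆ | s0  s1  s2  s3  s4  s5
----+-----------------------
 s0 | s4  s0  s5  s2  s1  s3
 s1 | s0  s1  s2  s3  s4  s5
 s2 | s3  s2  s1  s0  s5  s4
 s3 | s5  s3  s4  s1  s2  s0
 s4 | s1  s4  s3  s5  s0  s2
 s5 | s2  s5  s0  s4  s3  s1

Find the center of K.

An element z is central iff its row equals its column in the table.
For s0: s0 ⋆ s2 = s5 ≠ s3 = s2 ⋆ s0, so s0 ∉ Z.
Checking each element this way leaves Z(K) = {s1}.

{s1}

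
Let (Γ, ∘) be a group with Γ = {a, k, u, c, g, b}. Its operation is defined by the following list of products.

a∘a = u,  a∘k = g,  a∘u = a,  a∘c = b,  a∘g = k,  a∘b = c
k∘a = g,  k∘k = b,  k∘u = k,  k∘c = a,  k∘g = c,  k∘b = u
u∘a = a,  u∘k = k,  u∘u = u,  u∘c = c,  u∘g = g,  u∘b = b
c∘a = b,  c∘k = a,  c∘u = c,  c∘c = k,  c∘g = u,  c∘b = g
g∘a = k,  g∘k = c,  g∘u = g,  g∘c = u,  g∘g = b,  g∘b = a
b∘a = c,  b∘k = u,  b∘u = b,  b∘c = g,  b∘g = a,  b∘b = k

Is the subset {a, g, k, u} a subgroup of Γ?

g ∘ g = b, which is not in {a, g, k, u}.
The subset is not closed under ∘, so it is not a subgroup.

No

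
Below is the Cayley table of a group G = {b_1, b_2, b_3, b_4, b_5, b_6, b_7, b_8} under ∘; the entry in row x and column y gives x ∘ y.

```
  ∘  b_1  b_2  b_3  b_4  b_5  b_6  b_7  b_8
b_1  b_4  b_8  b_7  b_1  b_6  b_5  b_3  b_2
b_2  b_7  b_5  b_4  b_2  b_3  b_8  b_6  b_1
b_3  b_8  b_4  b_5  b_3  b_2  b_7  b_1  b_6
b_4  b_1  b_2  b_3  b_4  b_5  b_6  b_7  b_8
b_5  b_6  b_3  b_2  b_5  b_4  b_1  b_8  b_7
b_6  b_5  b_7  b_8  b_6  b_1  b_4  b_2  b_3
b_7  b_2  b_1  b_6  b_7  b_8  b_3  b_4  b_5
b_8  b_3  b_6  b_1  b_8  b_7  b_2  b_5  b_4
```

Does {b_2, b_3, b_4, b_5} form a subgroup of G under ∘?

{b_2, b_3, b_4, b_5} contains the identity b_4.
Checking products: every product of two elements of {b_2, b_3, b_4, b_5} (read from the table) lies in {b_2, b_3, b_4, b_5}, so the set is closed.
In a finite group, a nonempty closed subset is a subgroup. So {b_2, b_3, b_4, b_5} ≤ G.
(Structurally, G here is isomorphic to the dihedral group D_4.)

Yes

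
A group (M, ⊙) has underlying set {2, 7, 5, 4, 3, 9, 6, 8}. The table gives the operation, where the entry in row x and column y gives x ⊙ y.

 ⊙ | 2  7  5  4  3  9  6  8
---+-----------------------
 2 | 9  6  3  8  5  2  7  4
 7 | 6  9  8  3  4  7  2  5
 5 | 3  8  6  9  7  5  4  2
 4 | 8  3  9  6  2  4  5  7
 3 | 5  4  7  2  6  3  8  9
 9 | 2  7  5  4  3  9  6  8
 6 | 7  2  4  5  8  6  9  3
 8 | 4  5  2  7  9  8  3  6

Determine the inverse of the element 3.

8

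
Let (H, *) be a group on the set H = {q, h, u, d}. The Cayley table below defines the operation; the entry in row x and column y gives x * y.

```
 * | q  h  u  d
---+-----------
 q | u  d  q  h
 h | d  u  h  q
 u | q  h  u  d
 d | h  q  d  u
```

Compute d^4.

d^1 = d
d^2 = d * d = u
d^3 = u * d = d
d^4 = d * d = u

u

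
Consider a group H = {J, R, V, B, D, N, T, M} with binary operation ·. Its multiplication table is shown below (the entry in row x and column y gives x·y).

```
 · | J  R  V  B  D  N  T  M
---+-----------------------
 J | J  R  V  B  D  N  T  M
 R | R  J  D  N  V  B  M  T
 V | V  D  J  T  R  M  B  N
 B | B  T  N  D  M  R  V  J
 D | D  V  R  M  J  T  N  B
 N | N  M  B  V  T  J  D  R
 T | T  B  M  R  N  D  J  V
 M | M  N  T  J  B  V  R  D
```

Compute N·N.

J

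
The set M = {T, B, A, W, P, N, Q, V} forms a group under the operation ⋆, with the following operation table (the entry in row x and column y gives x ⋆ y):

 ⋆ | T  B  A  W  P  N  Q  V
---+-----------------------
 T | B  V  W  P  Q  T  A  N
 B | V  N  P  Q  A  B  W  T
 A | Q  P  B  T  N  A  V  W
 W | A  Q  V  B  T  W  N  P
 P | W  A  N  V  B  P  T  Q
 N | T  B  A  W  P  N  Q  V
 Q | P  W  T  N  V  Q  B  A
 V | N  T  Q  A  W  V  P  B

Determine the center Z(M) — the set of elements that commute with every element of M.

An element z is central iff its row equals its column in the table.
For Q: Q ⋆ V = A ≠ P = V ⋆ Q, so Q ∉ Z.
Checking each element this way leaves Z(M) = {B, N}.

{B, N}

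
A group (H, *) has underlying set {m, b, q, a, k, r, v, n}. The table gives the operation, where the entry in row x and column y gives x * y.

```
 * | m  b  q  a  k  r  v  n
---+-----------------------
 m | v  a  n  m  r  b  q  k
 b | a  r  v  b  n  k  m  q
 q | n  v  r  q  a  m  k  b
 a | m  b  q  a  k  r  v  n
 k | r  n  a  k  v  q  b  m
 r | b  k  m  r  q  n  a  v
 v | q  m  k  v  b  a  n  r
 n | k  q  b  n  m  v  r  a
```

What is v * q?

k

Read row v, column q: v * q = k.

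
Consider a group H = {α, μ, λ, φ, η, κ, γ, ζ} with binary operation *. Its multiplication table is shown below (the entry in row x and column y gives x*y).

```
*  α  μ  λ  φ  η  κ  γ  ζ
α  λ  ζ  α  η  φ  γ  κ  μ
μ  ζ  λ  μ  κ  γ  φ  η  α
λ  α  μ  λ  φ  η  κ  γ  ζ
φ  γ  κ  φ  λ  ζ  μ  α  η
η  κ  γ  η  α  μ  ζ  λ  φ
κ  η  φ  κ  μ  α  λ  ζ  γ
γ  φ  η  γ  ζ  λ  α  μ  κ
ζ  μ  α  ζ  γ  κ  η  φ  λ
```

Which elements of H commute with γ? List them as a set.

Compare row γ with column γ entry by entry.
μ*γ = η = γ*μ, so μ commutes with γ.
α*γ = κ but γ*α = φ, so α does not.
Collecting the elements that commute with γ: C(γ) = {γ, η, λ, μ}.

{γ, η, λ, μ}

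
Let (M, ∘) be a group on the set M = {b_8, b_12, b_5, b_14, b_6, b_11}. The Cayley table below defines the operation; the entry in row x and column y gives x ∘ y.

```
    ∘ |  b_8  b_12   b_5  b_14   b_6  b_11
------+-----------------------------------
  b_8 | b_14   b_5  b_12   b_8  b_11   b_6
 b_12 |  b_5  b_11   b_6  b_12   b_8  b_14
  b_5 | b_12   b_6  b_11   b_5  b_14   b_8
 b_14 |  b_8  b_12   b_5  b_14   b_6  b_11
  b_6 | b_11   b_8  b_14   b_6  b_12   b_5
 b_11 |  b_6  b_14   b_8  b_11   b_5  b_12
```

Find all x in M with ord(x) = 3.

{b_11, b_12}

Identity is b_14. Compute the order of each non-identity element by repeated multiplication:
  b_8: b_8 → b_14  (order 2)
  b_12: b_12 → b_11 → b_14  (order 3)
  b_5: b_5 → b_11 → b_8 → b_12 → b_6 → b_14  (order 6)
  b_6: b_6 → b_12 → b_8 → b_11 → b_5 → b_14  (order 6)
  b_11: b_11 → b_12 → b_14  (order 3)
Elements of order 3: {b_11, b_12}.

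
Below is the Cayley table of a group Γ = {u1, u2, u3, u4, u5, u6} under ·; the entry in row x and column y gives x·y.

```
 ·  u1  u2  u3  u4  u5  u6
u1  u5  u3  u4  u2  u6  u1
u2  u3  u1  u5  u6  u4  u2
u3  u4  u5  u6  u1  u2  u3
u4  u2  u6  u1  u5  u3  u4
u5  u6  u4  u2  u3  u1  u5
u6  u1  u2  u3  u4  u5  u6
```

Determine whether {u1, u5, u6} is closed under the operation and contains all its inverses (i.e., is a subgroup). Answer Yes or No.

Yes

{u1, u5, u6} contains the identity u6.
Checking products: every product of two elements of {u1, u5, u6} (read from the table) lies in {u1, u5, u6}, so the set is closed.
In a finite group, a nonempty closed subset is a subgroup. So {u1, u5, u6} ≤ Γ.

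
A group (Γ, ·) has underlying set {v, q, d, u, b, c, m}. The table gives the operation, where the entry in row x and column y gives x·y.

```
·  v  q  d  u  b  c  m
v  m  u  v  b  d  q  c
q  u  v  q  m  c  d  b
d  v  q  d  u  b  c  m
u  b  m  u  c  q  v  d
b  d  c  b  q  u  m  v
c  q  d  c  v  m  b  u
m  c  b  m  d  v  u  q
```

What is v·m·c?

v·m = c
c·c = b
(Structurally, Γ here is isomorphic to the cyclic group Z_7.)

b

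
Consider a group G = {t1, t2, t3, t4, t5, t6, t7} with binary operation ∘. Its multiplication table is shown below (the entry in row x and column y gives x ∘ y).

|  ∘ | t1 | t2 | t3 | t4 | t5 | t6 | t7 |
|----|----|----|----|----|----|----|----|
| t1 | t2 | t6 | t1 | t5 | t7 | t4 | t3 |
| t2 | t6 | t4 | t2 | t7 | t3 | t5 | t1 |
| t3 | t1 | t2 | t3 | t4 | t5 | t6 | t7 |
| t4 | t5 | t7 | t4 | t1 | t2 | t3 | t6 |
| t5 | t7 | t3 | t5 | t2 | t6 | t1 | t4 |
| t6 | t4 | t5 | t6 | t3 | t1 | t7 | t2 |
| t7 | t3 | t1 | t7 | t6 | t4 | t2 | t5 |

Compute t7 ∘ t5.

t4

Read row t7, column t5: t7 ∘ t5 = t4.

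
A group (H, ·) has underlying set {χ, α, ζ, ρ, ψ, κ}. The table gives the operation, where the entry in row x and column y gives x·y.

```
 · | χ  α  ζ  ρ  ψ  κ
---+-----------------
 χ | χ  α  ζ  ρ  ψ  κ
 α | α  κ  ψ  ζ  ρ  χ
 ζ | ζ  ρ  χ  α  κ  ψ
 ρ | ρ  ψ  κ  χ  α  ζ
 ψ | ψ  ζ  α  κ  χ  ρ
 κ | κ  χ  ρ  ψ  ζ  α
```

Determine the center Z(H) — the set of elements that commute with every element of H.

{χ}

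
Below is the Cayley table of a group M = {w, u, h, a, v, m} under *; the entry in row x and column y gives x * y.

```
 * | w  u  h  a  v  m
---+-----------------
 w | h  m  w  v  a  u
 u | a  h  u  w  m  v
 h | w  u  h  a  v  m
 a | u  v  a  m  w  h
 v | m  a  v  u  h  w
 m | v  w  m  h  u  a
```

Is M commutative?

a * v = w but v * a = u.
Since a and v do not commute, M is not abelian.

No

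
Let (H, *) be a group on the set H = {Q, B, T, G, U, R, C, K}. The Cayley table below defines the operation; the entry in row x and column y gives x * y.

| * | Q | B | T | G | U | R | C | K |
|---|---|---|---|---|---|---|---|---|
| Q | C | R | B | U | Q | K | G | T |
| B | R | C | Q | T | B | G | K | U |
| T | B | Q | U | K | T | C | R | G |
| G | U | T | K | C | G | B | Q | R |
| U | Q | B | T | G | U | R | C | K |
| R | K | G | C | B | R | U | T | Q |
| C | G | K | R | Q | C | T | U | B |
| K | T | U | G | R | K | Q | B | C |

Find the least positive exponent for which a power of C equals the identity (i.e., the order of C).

2

The identity element is U (its row matches the header).
C^1 = C
C^2 = C * C = U
The first power of C equal to the identity is C^2, so ord(C) = 2.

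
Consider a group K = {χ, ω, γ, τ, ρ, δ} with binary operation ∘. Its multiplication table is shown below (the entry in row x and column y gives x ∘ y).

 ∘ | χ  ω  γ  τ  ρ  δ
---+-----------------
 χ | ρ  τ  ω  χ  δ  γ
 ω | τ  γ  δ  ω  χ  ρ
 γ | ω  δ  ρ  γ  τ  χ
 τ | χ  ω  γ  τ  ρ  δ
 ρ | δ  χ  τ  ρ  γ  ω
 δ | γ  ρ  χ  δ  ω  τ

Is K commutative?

Yes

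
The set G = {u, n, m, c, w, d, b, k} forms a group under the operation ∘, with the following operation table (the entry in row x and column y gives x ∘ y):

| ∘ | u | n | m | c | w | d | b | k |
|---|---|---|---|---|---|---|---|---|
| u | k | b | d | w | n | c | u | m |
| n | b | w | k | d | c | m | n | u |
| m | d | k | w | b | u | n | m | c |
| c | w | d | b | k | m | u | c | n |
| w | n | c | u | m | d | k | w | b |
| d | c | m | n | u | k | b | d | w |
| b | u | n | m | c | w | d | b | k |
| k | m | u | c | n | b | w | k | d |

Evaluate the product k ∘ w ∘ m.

k ∘ w = b
b ∘ m = m

m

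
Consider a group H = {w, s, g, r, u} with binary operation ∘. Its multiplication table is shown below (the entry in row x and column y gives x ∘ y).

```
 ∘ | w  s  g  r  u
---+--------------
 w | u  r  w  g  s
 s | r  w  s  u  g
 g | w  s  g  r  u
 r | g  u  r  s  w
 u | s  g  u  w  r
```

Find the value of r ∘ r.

Read row r, column r: r ∘ r = s.

s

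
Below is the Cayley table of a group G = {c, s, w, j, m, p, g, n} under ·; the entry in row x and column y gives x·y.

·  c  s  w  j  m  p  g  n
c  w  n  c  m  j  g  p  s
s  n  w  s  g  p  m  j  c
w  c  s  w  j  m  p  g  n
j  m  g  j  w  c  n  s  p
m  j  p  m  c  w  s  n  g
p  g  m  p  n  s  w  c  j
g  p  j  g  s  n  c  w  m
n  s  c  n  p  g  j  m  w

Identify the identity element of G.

w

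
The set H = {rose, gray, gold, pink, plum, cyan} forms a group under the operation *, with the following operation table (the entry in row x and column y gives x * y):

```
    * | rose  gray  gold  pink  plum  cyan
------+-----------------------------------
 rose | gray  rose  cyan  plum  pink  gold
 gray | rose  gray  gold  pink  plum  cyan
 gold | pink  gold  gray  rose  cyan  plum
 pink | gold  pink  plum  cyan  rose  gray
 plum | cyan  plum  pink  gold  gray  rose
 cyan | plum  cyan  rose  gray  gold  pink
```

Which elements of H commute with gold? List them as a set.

{gold, gray}

Compare row gold with column gold entry by entry.
rose * gold = cyan but gold * rose = pink, so rose does not.
Collecting the elements that commute with gold: C(gold) = {gold, gray}.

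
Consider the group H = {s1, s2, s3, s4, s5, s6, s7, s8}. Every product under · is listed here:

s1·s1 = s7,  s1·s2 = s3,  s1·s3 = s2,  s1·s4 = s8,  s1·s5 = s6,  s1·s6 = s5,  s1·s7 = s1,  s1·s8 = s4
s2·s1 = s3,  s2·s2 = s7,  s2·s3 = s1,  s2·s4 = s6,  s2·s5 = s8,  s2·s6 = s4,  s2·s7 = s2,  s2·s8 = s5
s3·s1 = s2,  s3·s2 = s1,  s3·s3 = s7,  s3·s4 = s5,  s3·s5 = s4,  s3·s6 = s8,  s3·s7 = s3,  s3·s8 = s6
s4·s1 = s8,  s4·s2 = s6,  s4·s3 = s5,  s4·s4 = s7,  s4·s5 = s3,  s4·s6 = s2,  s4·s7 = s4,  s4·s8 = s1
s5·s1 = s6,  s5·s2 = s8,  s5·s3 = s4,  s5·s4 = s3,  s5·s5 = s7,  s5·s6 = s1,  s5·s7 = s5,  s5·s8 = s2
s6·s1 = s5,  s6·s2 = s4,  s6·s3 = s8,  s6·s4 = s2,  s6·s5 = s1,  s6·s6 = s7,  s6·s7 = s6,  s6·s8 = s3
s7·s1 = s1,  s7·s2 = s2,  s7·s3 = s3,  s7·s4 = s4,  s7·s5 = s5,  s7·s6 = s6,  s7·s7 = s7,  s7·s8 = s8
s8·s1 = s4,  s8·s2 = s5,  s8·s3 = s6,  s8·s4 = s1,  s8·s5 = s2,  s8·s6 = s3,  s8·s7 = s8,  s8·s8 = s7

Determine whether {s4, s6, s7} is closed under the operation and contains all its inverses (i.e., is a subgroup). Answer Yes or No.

s4·s6 = s2, which is not in {s4, s6, s7}.
The subset is not closed under ·, so it is not a subgroup.

No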